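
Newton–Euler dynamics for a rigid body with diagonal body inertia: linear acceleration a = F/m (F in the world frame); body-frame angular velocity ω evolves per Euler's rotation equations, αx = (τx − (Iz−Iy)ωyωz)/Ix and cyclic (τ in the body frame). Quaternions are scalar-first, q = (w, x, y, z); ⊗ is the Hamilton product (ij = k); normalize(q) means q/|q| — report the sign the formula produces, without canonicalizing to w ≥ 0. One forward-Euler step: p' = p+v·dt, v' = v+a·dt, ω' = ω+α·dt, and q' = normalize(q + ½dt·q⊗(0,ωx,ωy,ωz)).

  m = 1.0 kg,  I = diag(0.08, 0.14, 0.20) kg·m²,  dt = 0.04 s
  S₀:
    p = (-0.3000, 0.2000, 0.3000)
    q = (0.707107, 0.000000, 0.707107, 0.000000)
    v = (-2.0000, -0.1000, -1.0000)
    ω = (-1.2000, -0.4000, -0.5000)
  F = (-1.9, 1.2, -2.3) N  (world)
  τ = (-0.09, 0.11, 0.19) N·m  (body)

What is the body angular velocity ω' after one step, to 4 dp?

precession coupling ω×(Iω) = (0.0120, -0.0720, 0.0288)
angular accel α = (-1.2750, 1.3000, 0.8060)
new body rate ω' = (-1.2510, -0.3480, -0.4678)

ω' = (-1.2510, -0.3480, -0.4678)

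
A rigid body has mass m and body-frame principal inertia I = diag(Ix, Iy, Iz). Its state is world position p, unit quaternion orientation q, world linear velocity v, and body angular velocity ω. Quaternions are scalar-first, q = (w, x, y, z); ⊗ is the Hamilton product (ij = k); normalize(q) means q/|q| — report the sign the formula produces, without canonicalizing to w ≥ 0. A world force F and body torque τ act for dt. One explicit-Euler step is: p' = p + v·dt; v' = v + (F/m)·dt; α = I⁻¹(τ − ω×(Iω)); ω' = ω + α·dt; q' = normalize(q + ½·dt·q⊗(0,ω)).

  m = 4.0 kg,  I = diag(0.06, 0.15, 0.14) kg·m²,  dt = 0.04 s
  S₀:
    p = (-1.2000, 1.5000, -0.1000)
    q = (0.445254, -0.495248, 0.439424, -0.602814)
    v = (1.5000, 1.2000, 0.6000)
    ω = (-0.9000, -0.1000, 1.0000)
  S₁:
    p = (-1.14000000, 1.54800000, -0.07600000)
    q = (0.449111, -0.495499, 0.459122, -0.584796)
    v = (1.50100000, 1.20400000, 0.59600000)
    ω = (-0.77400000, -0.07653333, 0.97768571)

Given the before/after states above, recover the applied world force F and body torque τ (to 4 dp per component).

Δv = v₁−v₀ = (0.00100000, 0.00400000, -0.00400000)
m·(v₁−v₀)/dt = (0.1000, 0.4000, -0.4000)
rate change Δω = (0.12600000, 0.02346667, -0.02231429)
I·α + gyro = (0.1900, 0.1600, -0.0700)

F = (0.1000, 0.4000, -0.4000)
τ = (0.1900, 0.1600, -0.0700)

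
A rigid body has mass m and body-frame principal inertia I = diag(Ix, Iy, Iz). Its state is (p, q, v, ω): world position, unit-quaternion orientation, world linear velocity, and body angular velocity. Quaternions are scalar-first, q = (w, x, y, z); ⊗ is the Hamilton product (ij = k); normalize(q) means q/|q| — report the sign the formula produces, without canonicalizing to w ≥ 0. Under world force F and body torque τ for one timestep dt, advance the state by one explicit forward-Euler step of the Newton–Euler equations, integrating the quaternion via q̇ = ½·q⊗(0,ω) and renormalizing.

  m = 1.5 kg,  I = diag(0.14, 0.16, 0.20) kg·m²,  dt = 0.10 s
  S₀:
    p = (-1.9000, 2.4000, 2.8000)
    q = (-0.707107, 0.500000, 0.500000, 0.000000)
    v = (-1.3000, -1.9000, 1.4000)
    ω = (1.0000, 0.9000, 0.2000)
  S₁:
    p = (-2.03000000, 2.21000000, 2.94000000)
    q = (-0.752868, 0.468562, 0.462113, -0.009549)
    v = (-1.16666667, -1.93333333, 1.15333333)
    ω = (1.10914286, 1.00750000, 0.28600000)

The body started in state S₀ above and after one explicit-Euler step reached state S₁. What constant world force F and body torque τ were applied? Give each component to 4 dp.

F = (2.0000, -0.5000, -3.7000)
τ = (0.1600, 0.1600, 0.1900)

Δω = ω₁−ω₀ = (0.10914286, 0.10750000, 0.08600000)
gyro term ω₀×Iω₀ = (0.0072, -0.0120, 0.0180)
τ = I·(Δω/dt) + ω₀×(Iω₀) = (0.1600, 0.1600, 0.1900)
velocity change Δv = (0.13333333, -0.03333333, -0.24666667)
m·(v₁−v₀)/dt = (2.0000, -0.5000, -3.7000)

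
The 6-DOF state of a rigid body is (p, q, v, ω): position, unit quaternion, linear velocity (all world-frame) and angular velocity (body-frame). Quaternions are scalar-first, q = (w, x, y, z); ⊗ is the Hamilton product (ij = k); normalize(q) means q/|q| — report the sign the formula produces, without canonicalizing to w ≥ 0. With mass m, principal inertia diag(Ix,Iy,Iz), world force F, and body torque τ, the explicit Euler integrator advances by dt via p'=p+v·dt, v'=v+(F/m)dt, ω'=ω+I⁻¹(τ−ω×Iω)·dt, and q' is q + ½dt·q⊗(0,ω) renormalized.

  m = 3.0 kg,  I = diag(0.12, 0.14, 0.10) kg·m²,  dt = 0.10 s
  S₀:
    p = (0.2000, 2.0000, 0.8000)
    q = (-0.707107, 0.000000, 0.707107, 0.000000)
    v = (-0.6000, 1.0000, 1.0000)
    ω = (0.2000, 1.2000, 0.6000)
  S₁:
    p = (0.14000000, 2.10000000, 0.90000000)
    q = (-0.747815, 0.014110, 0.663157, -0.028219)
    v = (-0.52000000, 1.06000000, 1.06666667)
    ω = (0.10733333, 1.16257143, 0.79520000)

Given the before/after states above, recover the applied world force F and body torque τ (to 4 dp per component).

ω₁ − ω₀ = (-0.09266667, -0.03742857, 0.19520000)
gyro term ω₀×Iω₀ = (-0.0288, 0.0024, 0.0048)
I·α + gyro = (-0.1400, -0.0500, 0.2000)
velocity change Δv = (0.08000000, 0.06000000, 0.06666667)
applied force F = (2.4000, 1.8000, 2.0000)

F = (2.4000, 1.8000, 2.0000)
τ = (-0.1400, -0.0500, 0.2000)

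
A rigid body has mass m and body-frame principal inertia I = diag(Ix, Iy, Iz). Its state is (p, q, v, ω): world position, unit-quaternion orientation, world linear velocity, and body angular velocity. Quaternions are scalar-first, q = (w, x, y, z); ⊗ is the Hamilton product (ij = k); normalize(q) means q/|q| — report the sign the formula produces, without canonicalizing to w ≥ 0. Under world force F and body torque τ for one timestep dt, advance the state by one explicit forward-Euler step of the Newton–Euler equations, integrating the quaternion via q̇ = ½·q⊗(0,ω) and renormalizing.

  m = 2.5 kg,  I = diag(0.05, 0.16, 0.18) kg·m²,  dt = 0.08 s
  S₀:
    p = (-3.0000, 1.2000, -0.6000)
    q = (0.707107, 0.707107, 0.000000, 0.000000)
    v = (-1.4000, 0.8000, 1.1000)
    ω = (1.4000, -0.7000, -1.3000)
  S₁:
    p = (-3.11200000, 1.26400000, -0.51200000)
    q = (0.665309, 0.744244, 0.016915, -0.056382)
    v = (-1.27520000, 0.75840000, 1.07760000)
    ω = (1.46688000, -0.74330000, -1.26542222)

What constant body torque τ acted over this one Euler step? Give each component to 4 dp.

rate change Δω = (0.06688000, -0.04330000, 0.03457778)
ω₀×(Iω₀) = (0.0182, 0.2366, -0.1078)
I·α + gyro = (0.0600, 0.1500, -0.0300)

τ = (0.0600, 0.1500, -0.0300)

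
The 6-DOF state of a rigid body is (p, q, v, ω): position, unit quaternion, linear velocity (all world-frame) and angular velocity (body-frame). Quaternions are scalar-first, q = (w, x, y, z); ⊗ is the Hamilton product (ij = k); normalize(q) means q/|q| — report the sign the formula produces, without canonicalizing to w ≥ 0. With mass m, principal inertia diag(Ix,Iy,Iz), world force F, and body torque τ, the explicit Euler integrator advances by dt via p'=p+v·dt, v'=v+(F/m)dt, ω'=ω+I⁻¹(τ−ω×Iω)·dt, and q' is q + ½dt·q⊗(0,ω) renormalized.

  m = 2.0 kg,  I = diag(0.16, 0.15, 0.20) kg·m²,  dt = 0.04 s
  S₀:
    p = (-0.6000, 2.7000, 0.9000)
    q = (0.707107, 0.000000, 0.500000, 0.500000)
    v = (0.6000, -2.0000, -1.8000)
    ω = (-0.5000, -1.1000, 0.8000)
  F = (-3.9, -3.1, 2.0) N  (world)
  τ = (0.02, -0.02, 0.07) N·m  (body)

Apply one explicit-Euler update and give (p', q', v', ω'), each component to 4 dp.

p' = (-0.5760, 2.6200, 0.8280)
q' = (0.7098, 0.0119, 0.4792, 0.5161)
v' = (0.5220, -2.0620, -1.7600)
ω' = (-0.4840, -1.1096, 0.8151)

a = (-1.9500, -1.5500, 1.0000)
p' = p + v·dt = (-0.5760, 2.6200, 0.8280)
new velocity v' = (0.5220, -2.0620, -1.7600)
α = I⁻¹(τ − ω×Iω) = (0.4000, -0.2400, 0.3775)
new body rate ω' = (-0.4840, -1.1096, 0.8151)
Hamilton product q⊗(0,ω) = (0.1500000, 0.5964465, -1.0278177, 0.8156856)
q' = normalize(q + ½dt·q⊗(0,ω)) = (0.7098, 0.0119, 0.4792, 0.5161)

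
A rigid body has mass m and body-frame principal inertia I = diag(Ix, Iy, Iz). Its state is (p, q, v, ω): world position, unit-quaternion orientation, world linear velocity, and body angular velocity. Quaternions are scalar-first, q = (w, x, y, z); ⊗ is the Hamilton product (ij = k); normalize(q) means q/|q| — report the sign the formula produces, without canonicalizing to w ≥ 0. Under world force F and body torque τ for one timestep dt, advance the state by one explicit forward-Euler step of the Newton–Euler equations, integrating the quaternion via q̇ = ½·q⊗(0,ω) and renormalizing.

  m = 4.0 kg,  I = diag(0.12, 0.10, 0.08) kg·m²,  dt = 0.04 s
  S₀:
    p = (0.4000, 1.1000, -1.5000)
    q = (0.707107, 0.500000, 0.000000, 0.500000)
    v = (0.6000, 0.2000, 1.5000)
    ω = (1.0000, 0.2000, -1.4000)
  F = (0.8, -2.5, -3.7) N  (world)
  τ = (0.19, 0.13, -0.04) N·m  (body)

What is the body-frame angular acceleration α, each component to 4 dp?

α = (1.5367, 1.8600, -0.4500)

gyro term ω×Iω = (0.0056, -0.0560, -0.0040)
α = I⁻¹(τ − ω×Iω) = (1.5367, 1.8600, -0.4500)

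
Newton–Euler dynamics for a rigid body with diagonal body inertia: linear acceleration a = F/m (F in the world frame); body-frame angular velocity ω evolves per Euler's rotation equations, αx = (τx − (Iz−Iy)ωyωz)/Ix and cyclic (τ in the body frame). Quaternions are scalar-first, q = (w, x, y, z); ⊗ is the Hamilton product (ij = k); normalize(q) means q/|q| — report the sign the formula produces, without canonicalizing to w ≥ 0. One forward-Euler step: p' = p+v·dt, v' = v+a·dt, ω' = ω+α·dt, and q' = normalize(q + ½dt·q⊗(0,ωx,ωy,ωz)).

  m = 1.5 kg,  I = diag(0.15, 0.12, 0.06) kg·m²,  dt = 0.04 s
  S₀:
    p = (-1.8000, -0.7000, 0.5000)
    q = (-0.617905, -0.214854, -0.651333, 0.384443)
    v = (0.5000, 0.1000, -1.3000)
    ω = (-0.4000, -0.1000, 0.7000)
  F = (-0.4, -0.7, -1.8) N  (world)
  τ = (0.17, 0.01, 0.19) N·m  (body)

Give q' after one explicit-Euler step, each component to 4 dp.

Hamilton product q⊗(0,ω) = (-0.4201850, -0.1703268, 0.0584111, -0.6715813)
updated quaternion q' = (-0.6262, -0.2182, -0.6501, 0.3710)

q' = (-0.6262, -0.2182, -0.6501, 0.3710)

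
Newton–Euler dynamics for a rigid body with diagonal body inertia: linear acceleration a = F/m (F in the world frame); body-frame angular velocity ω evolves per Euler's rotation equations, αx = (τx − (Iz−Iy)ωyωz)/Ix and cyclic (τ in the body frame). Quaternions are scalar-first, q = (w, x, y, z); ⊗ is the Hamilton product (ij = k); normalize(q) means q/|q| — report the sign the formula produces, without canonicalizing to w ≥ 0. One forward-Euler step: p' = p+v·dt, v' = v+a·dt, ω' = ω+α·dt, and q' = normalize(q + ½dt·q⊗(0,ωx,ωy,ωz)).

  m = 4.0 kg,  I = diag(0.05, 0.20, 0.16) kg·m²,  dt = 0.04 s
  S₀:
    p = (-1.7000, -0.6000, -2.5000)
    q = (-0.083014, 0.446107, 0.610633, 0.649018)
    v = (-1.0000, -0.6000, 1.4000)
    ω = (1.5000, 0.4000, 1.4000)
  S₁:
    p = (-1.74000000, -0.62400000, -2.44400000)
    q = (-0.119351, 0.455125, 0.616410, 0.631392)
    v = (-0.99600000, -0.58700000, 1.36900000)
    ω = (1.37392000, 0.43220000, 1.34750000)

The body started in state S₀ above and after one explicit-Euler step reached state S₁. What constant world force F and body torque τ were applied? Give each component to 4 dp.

F = (0.4000, 1.3000, -3.1000)
τ = (-0.1800, -0.0700, -0.1200)

Δω = ω₁−ω₀ = (-0.12608000, 0.03220000, -0.05250000)
gyro term ω₀×Iω₀ = (-0.0224, -0.2310, 0.0900)
I·α + gyro = (-0.1800, -0.0700, -0.1200)
velocity change Δv = (0.00400000, 0.01300000, -0.03100000)
F = m·Δv/dt = (0.4000, 1.3000, -3.1000)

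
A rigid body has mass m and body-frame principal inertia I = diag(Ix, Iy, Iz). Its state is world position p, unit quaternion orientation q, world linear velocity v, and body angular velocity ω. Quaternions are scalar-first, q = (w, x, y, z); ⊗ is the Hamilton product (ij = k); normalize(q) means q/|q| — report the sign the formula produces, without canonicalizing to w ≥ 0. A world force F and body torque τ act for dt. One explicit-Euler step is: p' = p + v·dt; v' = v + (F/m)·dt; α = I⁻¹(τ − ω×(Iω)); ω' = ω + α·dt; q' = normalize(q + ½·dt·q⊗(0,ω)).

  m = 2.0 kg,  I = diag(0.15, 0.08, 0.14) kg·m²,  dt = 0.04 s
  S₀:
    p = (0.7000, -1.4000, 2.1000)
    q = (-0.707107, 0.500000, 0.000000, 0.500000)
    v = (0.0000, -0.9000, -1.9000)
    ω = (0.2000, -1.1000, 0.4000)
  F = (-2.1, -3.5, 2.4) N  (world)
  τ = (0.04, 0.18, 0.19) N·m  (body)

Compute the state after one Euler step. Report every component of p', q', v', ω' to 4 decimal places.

p' = (0.7000, -1.4360, 2.0240)
q' = (-0.7129, 0.5080, 0.0136, 0.4832)
v' = (-0.0420, -0.9700, -1.8520)
ω' = (0.2177, -1.0104, 0.4499)

a = F/m = (-1.0500, -1.7500, 1.2000)
new position p' = (0.7000, -1.4360, 2.0240)
v' = v + a·dt = (-0.0420, -0.9700, -1.8520)
α = I⁻¹(τ − ω×Iω) = (0.4427, 2.2400, 1.2471)
ω' = ω + α·dt = (0.2177, -1.0104, 0.4499)
Hamilton product q⊗(0,ω) = (-0.3000000, 0.4085786, 0.6778177, -0.8328428)
updated quaternion q' = (-0.7129, 0.5080, 0.0136, 0.4832)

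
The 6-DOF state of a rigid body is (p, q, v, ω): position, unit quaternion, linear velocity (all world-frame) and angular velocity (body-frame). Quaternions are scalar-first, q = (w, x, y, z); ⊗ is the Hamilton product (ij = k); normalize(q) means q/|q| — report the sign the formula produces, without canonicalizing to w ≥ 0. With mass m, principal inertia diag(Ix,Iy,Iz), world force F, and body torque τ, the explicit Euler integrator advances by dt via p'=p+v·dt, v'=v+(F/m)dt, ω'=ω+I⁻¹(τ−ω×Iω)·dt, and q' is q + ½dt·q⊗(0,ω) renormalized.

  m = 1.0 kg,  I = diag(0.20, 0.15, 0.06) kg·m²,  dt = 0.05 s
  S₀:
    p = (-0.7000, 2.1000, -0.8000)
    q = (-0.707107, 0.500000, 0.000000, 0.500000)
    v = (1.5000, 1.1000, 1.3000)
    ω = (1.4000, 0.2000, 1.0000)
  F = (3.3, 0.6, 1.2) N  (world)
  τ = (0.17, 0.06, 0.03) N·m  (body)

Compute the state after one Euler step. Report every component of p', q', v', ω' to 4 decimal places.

p + v·dt = (-0.6250, 2.1550, -0.7350)
v + (F/m)dt = (1.6650, 1.1300, 1.3600)
precession coupling ω×(Iω) = (-0.0180, 0.1960, -0.0140)
α = I⁻¹(τ − ω×Iω) = (0.9400, -0.9067, 0.7333)
ω' = ω + α·dt = (1.4470, 0.1547, 1.0367)
q⊗(0,ω) = (-1.2000000, -1.0899498, 0.0585786, -0.6071070)
q + ½dt·q⊗(0,ω), renormalized = (-0.7364, 0.4723, 0.0015, 0.4844)

p' = (-0.6250, 2.1550, -0.7350)
q' = (-0.7364, 0.4723, 0.0015, 0.4844)
v' = (1.6650, 1.1300, 1.3600)
ω' = (1.4470, 0.1547, 1.0367)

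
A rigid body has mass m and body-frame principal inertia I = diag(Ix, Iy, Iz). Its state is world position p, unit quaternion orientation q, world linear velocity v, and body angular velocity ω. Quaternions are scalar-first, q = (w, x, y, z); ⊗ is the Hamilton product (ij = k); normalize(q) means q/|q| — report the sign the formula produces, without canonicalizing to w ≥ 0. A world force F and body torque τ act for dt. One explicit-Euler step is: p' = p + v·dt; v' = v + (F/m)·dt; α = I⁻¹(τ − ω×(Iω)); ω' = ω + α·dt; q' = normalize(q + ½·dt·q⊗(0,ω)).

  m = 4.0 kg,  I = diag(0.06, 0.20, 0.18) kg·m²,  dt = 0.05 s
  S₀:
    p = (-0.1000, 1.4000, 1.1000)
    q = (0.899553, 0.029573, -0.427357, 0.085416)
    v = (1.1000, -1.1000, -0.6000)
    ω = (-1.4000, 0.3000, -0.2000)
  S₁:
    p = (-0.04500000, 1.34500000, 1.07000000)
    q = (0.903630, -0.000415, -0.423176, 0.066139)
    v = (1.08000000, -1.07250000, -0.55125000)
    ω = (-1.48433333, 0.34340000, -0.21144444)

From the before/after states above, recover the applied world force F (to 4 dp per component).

F = (-1.6000, 2.2000, 3.9000)

v₁ − v₀ = (-0.02000000, 0.02750000, 0.04875000)
m·(v₁−v₀)/dt = (-1.6000, 2.2000, 3.9000)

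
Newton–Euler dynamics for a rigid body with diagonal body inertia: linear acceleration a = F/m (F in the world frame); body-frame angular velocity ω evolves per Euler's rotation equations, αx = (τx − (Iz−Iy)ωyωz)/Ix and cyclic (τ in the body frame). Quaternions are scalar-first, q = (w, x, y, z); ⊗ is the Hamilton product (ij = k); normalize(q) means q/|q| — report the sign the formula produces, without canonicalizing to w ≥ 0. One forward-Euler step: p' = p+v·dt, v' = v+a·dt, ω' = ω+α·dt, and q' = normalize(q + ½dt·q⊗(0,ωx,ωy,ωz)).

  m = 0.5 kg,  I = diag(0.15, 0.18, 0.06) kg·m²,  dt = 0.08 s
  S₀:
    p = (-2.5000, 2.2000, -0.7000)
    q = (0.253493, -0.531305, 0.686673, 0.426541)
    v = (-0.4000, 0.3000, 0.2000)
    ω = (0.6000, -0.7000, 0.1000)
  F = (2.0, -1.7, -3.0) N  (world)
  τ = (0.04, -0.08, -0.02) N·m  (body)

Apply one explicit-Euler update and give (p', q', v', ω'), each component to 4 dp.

p' = (-2.5320, 2.2240, -0.6840)
q' = (0.2836, -0.5102, 0.6915, 0.4257)
v' = (-0.0800, 0.0280, -0.2800)
ω' = (0.6169, -0.7380, 0.0901)

(τ − ω×Iω)/I = (0.2107, -0.4744, -0.1233)
ω' = ω + α·dt = (0.6169, -0.7380, 0.0901)
Hamilton product q⊗(0,ω) = (0.7568000, 0.5193418, 0.1316100, -0.0147410)
q' = normalize(q + ½dt·q⊗(0,ω)) = (0.2836, -0.5102, 0.6915, 0.4257)
a = F/m = (4.0000, -3.4000, -6.0000)
p + v·dt = (-2.5320, 2.2240, -0.6840)
new velocity v' = (-0.0800, 0.0280, -0.2800)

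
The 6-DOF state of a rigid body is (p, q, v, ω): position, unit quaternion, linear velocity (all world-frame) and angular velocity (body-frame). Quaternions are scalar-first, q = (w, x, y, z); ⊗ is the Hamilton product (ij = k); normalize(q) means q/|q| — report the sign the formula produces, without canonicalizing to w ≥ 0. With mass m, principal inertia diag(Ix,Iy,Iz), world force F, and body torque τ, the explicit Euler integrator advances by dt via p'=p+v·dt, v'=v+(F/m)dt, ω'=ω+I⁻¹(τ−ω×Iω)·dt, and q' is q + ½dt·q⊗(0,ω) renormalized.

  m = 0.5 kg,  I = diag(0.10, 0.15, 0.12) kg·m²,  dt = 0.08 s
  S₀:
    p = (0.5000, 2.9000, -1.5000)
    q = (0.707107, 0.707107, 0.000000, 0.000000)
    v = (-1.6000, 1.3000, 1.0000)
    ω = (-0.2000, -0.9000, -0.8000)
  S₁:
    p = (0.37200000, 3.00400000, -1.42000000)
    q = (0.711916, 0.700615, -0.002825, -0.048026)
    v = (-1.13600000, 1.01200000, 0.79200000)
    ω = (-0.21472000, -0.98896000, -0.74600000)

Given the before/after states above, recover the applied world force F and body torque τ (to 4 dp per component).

F = (2.9000, -1.8000, -1.3000)
τ = (-0.0400, -0.1700, 0.0900)

ω₁ − ω₀ = (-0.01472000, -0.08896000, 0.05400000)
ω₀×(Iω₀) = (-0.0216, -0.0032, 0.0090)
τ = I·(Δω/dt) + ω₀×(Iω₀) = (-0.0400, -0.1700, 0.0900)
Δv = v₁−v₀ = (0.46400000, -0.28800000, -0.20800000)
F = m·Δv/dt = (2.9000, -1.8000, -1.3000)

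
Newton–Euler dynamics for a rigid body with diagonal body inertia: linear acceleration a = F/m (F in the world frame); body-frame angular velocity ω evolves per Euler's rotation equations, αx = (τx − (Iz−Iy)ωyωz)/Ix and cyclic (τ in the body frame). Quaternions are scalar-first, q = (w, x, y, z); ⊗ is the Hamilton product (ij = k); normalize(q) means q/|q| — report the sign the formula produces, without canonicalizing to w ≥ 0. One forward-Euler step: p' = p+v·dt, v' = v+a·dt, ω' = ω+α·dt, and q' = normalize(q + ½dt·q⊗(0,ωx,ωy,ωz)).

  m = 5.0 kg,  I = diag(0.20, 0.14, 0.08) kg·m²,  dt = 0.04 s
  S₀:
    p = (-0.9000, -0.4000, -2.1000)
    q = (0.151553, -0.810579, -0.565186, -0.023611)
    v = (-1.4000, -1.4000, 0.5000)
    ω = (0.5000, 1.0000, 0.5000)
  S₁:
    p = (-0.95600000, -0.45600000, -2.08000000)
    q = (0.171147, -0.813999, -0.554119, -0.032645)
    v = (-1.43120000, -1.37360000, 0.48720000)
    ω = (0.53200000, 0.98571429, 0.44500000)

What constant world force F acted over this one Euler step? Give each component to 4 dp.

F = (-3.9000, 3.3000, -1.6000)

Δv = v₁−v₀ = (-0.03120000, 0.02640000, -0.01280000)
F = m·Δv/dt = (-3.9000, 3.3000, -1.6000)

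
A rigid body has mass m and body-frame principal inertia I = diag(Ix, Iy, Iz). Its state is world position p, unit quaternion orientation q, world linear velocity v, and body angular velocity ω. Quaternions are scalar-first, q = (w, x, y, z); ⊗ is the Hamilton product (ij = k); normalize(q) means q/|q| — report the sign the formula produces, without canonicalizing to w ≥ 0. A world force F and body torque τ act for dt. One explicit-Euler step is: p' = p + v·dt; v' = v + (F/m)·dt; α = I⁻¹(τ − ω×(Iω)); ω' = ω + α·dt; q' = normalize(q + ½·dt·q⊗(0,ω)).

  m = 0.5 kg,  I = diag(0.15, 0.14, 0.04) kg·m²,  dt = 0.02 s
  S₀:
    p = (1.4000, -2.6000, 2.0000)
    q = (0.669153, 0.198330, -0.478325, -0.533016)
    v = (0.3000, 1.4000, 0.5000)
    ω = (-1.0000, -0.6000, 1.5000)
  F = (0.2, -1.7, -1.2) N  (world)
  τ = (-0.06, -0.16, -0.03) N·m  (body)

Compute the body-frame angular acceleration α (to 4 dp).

α = (-1.0000, 0.0357, -0.6000)

gyro term ω×Iω = (0.0900, -0.1650, -0.0060)
angular accel α = (-1.0000, 0.0357, -0.6000)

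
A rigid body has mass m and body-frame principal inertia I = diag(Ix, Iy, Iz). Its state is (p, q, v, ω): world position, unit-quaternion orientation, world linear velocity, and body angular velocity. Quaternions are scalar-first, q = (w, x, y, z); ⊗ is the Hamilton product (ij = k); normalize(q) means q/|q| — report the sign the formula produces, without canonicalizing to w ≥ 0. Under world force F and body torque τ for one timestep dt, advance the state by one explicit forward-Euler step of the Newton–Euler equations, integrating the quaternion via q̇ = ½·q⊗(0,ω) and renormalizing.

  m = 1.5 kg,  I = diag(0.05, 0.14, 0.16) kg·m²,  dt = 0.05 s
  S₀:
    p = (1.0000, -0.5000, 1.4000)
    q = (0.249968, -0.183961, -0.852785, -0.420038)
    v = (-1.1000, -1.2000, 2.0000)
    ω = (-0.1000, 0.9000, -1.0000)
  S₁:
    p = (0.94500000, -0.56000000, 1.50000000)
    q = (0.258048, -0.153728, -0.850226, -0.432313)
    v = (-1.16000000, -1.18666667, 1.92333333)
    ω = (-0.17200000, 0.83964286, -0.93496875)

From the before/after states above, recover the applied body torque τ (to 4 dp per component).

ω₁ − ω₀ = (-0.07200000, -0.06035714, 0.06503125)
ω₀×(Iω₀) = (-0.0180, -0.0110, -0.0081)
I·α + gyro = (-0.0900, -0.1800, 0.2000)

τ = (-0.0900, -0.1800, 0.2000)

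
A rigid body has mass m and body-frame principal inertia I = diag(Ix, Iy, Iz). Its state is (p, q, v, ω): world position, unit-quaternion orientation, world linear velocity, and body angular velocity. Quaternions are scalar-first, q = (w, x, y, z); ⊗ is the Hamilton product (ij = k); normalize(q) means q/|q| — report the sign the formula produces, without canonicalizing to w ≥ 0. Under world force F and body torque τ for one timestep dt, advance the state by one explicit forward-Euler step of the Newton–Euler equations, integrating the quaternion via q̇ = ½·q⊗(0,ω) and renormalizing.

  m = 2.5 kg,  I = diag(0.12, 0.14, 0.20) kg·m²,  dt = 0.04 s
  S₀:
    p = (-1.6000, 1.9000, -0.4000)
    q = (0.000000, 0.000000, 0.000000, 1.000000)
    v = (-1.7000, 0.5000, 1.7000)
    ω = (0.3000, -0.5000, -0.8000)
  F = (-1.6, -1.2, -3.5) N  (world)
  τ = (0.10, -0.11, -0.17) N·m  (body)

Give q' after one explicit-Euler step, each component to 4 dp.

q' = (0.0160, 0.0100, 0.0060, 0.9998)

2q̇ = q⊗(0,ω) = (0.8000000, 0.5000000, 0.3000000, 0.0000000)
updated quaternion q' = (0.0160, 0.0100, 0.0060, 0.9998)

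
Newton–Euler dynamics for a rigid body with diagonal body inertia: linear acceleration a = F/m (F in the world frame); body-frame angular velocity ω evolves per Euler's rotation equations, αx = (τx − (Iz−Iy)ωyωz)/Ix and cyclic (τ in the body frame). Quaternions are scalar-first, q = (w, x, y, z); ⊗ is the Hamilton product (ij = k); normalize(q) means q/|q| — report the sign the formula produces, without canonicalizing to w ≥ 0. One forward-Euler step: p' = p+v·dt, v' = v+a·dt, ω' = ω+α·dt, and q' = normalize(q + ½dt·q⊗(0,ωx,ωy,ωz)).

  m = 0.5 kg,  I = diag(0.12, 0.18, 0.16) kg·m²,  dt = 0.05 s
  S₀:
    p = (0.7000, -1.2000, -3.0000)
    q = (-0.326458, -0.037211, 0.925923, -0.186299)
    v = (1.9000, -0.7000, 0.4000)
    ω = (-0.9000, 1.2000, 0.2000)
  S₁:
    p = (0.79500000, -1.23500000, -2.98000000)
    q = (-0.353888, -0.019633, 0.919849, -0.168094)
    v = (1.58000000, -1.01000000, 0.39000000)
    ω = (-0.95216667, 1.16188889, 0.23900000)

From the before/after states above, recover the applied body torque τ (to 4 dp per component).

ω₁ − ω₀ = (-0.05216667, -0.03811111, 0.03900000)
τ = I·(Δω/dt) + ω₀×(Iω₀) = (-0.1300, -0.1300, 0.0600)

τ = (-0.1300, -0.1300, 0.0600)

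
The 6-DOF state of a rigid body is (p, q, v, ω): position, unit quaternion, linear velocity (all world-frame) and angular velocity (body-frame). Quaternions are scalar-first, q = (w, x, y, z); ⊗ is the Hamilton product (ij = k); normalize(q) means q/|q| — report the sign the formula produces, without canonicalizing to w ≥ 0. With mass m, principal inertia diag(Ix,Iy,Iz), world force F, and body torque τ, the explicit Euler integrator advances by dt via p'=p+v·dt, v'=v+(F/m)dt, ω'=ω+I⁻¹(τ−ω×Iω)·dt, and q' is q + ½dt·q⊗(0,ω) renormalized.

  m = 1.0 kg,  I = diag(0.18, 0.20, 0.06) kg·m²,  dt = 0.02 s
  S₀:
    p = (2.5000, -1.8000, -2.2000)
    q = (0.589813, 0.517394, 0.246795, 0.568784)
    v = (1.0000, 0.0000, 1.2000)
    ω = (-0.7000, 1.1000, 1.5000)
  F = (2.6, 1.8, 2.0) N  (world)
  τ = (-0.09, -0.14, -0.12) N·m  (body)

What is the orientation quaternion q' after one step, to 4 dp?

q' = (0.5821, 0.5106, 0.2415, 0.5849)

Hamilton product q⊗(0,ω) = (-0.7624747, -0.6683390, -0.5254455, 1.6266094)
q' = normalize(q + ½dt·q⊗(0,ω)) = (0.5821, 0.5106, 0.2415, 0.5849)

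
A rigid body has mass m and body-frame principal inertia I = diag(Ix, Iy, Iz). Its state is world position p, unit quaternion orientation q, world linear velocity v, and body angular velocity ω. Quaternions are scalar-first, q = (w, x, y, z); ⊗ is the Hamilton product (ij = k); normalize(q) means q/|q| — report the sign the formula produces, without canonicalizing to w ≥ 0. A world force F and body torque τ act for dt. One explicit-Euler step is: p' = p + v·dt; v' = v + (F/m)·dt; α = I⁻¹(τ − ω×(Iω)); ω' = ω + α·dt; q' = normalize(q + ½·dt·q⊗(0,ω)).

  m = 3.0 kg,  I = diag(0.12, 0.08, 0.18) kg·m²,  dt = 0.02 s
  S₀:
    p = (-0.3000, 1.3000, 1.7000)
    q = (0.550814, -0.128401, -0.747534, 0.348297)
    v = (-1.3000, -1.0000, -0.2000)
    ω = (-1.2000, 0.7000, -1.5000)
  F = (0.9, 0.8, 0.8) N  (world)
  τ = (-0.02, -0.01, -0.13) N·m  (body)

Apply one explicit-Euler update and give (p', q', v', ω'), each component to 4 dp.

p' = (-0.3260, 1.2800, 1.6960)
q' = (0.5596, -0.1262, -0.7496, 0.3301)
v' = (-1.2940, -0.9947, -0.1947)
ω' = (-1.1858, 0.7245, -1.5182)

linear accel F/m = (0.3000, 0.2667, 0.2667)
p' = p + v·dt = (-0.3260, 1.2800, 1.6960)
new velocity v' = (-1.2940, -0.9947, -0.1947)
gyro term ω×Iω = (-0.1050, -0.1080, 0.0336)
(τ − ω×Iω)/I = (0.7083, 1.2250, -0.9089)
new body rate ω' = (-1.1858, 0.7245, -1.5182)
q⊗(0,ω) = (0.8916381, 0.2165163, -0.2249881, -1.8131425)
updated quaternion q' = (0.5596, -0.1262, -0.7496, 0.3301)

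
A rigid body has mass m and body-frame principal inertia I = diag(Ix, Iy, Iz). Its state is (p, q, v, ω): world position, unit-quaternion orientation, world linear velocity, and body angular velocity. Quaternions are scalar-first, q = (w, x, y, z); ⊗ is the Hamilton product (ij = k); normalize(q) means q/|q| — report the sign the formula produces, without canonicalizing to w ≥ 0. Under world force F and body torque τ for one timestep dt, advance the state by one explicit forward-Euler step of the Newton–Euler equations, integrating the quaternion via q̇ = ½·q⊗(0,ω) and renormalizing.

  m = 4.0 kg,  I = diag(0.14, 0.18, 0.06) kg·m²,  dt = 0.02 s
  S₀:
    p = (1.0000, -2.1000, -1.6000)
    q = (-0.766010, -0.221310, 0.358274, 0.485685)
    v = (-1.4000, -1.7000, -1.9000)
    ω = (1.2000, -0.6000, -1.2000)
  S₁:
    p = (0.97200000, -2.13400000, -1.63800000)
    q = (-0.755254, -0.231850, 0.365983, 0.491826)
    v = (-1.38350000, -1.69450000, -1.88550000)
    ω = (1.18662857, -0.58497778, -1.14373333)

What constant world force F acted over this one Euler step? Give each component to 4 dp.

velocity change Δv = (0.01650000, 0.00550000, 0.01450000)
F = m·Δv/dt = (3.3000, 1.1000, 2.9000)

F = (3.3000, 1.1000, 2.9000)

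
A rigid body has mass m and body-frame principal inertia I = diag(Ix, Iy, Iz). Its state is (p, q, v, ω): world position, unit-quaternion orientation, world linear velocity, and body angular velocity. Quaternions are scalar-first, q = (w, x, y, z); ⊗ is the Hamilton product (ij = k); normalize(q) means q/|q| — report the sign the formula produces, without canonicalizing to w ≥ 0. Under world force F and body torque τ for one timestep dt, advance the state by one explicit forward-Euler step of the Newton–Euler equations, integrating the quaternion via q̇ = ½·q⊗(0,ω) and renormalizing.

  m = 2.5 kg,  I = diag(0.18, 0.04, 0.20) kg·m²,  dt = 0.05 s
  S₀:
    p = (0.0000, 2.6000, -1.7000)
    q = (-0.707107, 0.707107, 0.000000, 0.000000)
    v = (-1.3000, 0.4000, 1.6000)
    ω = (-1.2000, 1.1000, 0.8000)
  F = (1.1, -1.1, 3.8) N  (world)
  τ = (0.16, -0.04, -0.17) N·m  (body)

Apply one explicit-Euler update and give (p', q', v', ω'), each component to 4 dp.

a = F/m = (0.4400, -0.4400, 1.5200)
new position p' = (-0.0650, 2.6200, -1.6200)
v' = v + a·dt = (-1.2780, 0.3780, 1.6760)
angular accel α = (0.1067, -1.4800, -1.7740)
ω' = ω + α·dt = (-1.1947, 1.0260, 0.7113)
q⊗(0,ω) = (0.8485284, 0.8485284, -1.3435033, 0.2121321)
updated quaternion q' = (-0.6852, 0.7276, -0.0336, 0.0053)

p' = (-0.0650, 2.6200, -1.6200)
q' = (-0.6852, 0.7276, -0.0336, 0.0053)
v' = (-1.2780, 0.3780, 1.6760)
ω' = (-1.1947, 1.0260, 0.7113)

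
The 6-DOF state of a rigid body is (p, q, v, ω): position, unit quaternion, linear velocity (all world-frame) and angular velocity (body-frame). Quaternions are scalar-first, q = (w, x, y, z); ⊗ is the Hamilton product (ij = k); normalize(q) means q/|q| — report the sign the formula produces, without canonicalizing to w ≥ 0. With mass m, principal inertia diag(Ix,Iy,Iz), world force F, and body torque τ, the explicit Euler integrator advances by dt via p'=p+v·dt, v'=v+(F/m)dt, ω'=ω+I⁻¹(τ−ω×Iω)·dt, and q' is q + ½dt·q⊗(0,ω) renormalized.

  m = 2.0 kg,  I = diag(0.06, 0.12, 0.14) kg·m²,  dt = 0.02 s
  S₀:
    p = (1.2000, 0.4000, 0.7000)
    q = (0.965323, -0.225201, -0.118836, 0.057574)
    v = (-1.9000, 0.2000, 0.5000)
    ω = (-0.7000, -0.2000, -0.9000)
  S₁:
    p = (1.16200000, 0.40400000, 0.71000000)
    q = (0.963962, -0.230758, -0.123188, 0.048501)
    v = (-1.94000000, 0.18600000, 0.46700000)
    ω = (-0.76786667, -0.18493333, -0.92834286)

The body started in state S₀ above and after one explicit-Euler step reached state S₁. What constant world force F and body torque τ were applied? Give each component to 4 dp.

v₁ − v₀ = (-0.04000000, -0.01400000, -0.03300000)
applied force F = (-4.0000, -1.4000, -3.3000)
rate change Δω = (-0.06786667, 0.01506667, -0.02834286)
applied torque τ = (-0.2000, 0.0400, -0.1900)

F = (-4.0000, -1.4000, -3.3000)
τ = (-0.2000, 0.0400, -0.1900)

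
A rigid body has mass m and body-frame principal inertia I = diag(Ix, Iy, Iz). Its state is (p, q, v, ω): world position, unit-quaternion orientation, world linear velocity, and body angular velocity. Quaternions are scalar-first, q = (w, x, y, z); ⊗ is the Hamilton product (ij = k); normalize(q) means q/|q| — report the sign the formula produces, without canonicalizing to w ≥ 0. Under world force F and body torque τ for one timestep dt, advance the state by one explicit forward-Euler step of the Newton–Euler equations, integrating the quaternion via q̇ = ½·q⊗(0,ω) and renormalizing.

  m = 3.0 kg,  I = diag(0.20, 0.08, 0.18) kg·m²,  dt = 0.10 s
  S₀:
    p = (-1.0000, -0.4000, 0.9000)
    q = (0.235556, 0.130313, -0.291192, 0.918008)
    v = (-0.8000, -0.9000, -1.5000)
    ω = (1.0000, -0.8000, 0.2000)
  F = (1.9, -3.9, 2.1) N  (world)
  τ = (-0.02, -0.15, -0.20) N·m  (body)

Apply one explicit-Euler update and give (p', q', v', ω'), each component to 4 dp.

precession coupling ω×(Iω) = (-0.0160, 0.0040, 0.0960)
α = I⁻¹(τ − ω×Iω) = (-0.0200, -1.9250, -1.6444)
new body rate ω' = (0.9980, -0.9925, 0.0356)
Hamilton product q⊗(0,ω) = (-0.5468682, 0.9117240, 0.7035006, 0.2340528)
q + ½dt·q⊗(0,ω), renormalized = (0.2078, 0.1755, -0.2555, 0.9278)
linear accel F/m = (0.6333, -1.3000, 0.7000)
p' = p + v·dt = (-1.0800, -0.4900, 0.7500)
v' = v + a·dt = (-0.7367, -1.0300, -1.4300)

p' = (-1.0800, -0.4900, 0.7500)
q' = (0.2078, 0.1755, -0.2555, 0.9278)
v' = (-0.7367, -1.0300, -1.4300)
ω' = (0.9980, -0.9925, 0.0356)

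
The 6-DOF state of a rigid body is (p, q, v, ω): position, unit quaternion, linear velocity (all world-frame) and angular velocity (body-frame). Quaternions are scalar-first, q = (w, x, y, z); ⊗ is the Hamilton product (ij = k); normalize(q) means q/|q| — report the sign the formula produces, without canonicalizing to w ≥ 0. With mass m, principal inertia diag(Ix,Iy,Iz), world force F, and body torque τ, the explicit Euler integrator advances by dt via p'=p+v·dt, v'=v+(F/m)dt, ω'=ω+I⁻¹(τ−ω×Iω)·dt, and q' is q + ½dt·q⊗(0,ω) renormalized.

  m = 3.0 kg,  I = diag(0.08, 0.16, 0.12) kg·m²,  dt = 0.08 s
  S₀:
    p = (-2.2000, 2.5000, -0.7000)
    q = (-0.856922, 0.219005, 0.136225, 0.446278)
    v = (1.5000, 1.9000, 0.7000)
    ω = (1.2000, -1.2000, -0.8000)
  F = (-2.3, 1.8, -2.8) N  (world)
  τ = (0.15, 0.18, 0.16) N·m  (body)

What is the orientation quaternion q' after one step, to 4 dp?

q' = (-0.8442, 0.1944, 0.2052, 0.4554)

Hamilton product q⊗(0,ω) = (0.2576864, -0.6017528, 1.7390440, 0.2592616)
q' = normalize(q + ½dt·q⊗(0,ω)) = (-0.8442, 0.1944, 0.2052, 0.4554)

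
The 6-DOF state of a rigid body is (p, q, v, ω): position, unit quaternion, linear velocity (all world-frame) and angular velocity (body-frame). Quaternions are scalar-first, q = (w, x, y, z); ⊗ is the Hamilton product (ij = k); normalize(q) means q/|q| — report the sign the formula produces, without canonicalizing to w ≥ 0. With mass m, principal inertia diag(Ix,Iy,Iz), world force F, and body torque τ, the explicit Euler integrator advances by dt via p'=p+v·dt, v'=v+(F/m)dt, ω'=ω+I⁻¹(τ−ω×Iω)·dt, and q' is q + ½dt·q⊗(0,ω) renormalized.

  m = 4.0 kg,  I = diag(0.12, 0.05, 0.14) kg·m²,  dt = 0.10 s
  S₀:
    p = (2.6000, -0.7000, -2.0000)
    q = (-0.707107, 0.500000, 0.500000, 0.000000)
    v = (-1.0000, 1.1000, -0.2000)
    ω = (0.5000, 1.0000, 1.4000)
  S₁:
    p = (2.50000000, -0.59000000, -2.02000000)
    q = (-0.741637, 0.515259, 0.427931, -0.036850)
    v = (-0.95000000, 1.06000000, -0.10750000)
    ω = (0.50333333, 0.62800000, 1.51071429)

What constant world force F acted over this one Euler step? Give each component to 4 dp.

F = (2.0000, -1.6000, 3.7000)

Δv = v₁−v₀ = (0.05000000, -0.04000000, 0.09250000)
applied force F = (2.0000, -1.6000, 3.7000)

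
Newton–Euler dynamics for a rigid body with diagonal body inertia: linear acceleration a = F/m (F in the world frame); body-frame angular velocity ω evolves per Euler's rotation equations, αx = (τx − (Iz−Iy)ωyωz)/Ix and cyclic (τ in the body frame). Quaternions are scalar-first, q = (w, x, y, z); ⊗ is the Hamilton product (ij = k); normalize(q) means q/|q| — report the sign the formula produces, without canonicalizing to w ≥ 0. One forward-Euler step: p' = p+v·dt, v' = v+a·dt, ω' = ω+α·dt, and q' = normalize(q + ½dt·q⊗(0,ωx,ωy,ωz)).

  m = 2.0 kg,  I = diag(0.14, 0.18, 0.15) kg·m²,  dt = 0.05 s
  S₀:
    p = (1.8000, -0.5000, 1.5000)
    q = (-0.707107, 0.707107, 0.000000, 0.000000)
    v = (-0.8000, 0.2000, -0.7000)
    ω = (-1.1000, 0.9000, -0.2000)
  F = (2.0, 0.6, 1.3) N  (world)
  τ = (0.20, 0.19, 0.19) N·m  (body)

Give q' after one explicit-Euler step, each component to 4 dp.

q' = (-0.6872, 0.7261, -0.0124, 0.0194)

Hamilton product q⊗(0,ω) = (0.7778177, 0.7778177, -0.4949749, 0.7778177)
q' = normalize(q + ½dt·q⊗(0,ω)) = (-0.6872, 0.7261, -0.0124, 0.0194)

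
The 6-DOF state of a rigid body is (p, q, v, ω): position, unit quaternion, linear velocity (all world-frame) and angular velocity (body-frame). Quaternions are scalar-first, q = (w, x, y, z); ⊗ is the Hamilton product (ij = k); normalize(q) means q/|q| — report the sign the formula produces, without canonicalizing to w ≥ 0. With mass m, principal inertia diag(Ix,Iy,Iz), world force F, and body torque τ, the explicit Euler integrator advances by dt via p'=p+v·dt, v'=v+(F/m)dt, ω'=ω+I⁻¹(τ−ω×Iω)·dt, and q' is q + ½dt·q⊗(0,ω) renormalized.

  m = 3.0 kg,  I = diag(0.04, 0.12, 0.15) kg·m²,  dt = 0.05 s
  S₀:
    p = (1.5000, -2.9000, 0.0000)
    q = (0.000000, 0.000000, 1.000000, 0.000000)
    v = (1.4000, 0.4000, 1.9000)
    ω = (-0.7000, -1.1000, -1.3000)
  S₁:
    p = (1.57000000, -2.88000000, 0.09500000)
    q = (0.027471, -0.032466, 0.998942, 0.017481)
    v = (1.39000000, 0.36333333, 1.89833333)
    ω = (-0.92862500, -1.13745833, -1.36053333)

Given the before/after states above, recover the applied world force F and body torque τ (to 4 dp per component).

velocity change Δv = (-0.01000000, -0.03666667, -0.00166667)
F = m·Δv/dt = (-0.6000, -2.2000, -0.1000)
Δω = ω₁−ω₀ = (-0.22862500, -0.03745833, -0.06053333)
precession coupling = (0.0429, -0.1001, 0.0616)
I·α + gyro = (-0.1400, -0.1900, -0.1200)

F = (-0.6000, -2.2000, -0.1000)
τ = (-0.1400, -0.1900, -0.1200)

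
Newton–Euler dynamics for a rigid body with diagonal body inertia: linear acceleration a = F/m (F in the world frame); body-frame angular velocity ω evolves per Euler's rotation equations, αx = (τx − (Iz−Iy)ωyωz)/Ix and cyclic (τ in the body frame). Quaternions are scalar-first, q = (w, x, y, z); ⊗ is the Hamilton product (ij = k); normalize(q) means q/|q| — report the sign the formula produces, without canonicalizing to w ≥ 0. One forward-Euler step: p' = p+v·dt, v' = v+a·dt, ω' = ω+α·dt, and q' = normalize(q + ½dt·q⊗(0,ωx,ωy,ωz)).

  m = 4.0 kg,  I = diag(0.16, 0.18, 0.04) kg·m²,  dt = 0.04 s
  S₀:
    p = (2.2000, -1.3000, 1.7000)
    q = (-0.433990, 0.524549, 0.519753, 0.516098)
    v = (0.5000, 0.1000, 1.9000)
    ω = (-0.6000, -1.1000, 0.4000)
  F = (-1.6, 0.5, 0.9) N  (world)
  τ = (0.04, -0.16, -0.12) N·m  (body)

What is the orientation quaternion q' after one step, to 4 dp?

q' = (-0.4202, 0.5451, 0.5187, 0.5071)

2q̇ = q⊗(0,ω) = (0.6800185, 1.0360030, -0.0420894, -0.4387481)
q' = normalize(q + ½dt·q⊗(0,ω)) = (-0.4202, 0.5451, 0.5187, 0.5071)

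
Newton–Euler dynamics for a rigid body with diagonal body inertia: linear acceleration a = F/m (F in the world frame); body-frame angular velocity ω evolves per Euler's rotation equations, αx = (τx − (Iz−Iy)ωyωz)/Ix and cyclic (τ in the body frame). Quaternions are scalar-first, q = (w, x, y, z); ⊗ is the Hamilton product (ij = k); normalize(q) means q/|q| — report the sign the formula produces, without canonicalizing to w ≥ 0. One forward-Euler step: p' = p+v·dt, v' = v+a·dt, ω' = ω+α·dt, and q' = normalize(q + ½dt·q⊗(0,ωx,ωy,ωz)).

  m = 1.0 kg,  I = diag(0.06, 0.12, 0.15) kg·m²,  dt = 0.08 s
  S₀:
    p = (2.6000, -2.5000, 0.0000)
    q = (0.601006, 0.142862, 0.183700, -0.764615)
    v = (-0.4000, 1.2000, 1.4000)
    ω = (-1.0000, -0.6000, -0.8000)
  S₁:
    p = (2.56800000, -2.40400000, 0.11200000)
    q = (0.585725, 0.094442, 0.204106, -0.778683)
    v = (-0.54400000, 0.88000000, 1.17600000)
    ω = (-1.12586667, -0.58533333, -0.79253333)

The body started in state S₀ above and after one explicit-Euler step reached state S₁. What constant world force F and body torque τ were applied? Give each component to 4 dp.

ω₁ − ω₀ = (-0.12586667, 0.01466667, 0.00746667)
τ = I·(Δω/dt) + ω₀×(Iω₀) = (-0.0800, -0.0500, 0.0500)
Δv = v₁−v₀ = (-0.14400000, -0.32000000, -0.22400000)
applied force F = (-1.8000, -4.0000, -2.8000)

F = (-1.8000, -4.0000, -2.8000)
τ = (-0.0800, -0.0500, 0.0500)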